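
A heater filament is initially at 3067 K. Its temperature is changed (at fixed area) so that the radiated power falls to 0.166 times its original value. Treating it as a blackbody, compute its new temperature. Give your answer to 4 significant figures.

T₂ ≈ 1958 K

P ∝ T⁴, so T₂/T₁ = (P₂/P₁)^(1/4) = (0.166)^(1/4) = 0.638303.
T₂ = 3067 × 0.638303 = 1958 K.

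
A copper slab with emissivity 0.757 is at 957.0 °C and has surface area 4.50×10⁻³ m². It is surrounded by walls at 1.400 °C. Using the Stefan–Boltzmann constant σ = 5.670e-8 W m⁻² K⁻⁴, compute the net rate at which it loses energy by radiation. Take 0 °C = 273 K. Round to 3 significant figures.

Net loss ≈ 441 W

T = 957.0 °C + 273 = 1230.0 K.
Surroundings: T = 1.400 °C + 273 = 274.400 K.
Area A = 4.50×10⁻³ m².
Net radiated power P_net = εσA(T⁴ − T₀⁴) = 0.757×5.670×10⁻⁸×4.50×10⁻³×(1230.0⁴ − 274.400⁴).
T⁴ − T₀⁴ = 2.28887×10¹² − 5.66939×10⁹ = 2.28320×10¹² K⁴, so P_net = 441 W.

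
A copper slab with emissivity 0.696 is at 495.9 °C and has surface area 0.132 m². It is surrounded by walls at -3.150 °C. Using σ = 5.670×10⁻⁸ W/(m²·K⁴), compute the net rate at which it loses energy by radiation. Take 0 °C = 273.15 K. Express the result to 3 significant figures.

T = 495.9 °C + 273.15 = 769.05 K.
Surroundings: T = -3.150 °C + 273.15 = 270.000 K.
Area A = 0.132 m².
Net radiated power P_net = εσA(T⁴ − T₀⁴) = 0.696×5.670×10⁻⁸×0.132×(769.05⁴ − 270.000⁴).
T⁴ − T₀⁴ = 3.49799×10¹¹ − 5.31441×10⁹ = 3.44485×10¹¹ K⁴, so P_net = 1.79×10³ W.

Net loss ≈ 1.79×10³ W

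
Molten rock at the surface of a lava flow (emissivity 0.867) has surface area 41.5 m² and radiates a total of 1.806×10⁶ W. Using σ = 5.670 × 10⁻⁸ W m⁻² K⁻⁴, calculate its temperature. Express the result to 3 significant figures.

T ≈ 970 K

Area A = 41.5 m².
P = εσAT⁴ ⇒ T = (P/(εσA))^(1/4) = (1.806×10⁶/(0.867×5.670×10⁻⁸×41.5))^(1/4) = 970 K.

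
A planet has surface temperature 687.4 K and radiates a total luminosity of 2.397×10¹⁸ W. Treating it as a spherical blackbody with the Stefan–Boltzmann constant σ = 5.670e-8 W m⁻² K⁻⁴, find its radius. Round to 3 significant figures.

R ≈ 3.88×10⁶ m

L = 4πR²σT⁴ ⇒ R = √(L/(4πσT⁴)).
σT⁴ = 12659.6 W/m², so R = √(2.397×10¹⁸/(4π×12659.6)) = 3.88×10⁶ m.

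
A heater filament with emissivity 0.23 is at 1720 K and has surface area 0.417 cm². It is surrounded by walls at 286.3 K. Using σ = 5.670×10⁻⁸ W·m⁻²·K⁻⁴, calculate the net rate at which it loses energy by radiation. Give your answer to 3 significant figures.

Area A = 0.417 cm² = 4.17×10⁻⁵ m².
Net radiated power P_net = εσA(T⁴ − T₀⁴) = 0.23×5.670×10⁻⁸×4.17×10⁻⁵×(1720⁴ − 286.3⁴).
T⁴ − T₀⁴ = 8.75213×10¹² − 6.71870×10⁹ = 8.74541×10¹² K⁴, so P_net = 4.76 W.

Net loss ≈ 4.76 W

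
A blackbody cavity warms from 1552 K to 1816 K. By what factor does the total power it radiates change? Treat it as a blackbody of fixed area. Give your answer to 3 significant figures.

P₂/P₁ ≈ 1.87

P ∝ T⁴, so P₂/P₁ = (T₂/T₁)⁴ = (1816/1552)⁴ = (1.17010)⁴ = 1.87.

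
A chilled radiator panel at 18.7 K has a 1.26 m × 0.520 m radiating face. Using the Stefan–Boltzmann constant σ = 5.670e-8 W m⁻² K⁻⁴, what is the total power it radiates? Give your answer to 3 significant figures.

Area A = 1.26 × 0.520 = 0.6552 m².
P = σAT⁴ = 5.670×10⁻⁸ × 0.6552 × (18.7)⁴ = 4.54×10⁻³ W.

P ≈ 4.54×10⁻³ W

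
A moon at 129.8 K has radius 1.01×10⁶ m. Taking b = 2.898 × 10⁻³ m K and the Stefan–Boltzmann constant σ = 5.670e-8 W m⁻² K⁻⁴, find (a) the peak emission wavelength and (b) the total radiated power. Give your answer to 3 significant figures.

(a) λ_max = b/T = 2.898×10⁻³/129.8 = 2.233×10⁻⁵ m = 22.3 μm.
Surface area A = 4πR² = 4π(1.01×10⁶ m)² = 1.28190×10¹³ m².
(b) P = σAT⁴ = 5.670×10⁻⁸×1.28190×10¹³×(129.8)⁴ = 2.06×10¹⁴ W.

λ_max ≈ 22.3 μm; P ≈ 2.06×10¹⁴ W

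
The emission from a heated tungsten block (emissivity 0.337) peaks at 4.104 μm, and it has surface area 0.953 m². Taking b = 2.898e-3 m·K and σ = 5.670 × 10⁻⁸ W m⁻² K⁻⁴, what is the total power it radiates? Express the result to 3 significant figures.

P ≈ 4.53×10³ W

Wien's law: T = b/λ_max = 2.898×10⁻³/4.104×10⁻⁶ = 706.140 K.
Area A = 0.953 m².
Then P = εσAT⁴ = 0.337×5.670×10⁻⁸×0.953×(706.140)⁴ = 4.53×10³ W.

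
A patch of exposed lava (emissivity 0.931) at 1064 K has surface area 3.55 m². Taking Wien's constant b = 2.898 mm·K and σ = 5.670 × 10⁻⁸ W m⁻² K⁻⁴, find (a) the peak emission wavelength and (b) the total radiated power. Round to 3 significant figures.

λ_max ≈ 2.72 μm; P ≈ 2.40×10⁵ W

(a) λ_max = b/T = 2.898×10⁻³/1064 = 2.724×10⁻⁶ m = 2.72 μm.
Area A = 3.55 m².
(b) P = εσAT⁴ = 0.931×5.670×10⁻⁸×3.55×(1064)⁴ = 2.40×10⁵ W.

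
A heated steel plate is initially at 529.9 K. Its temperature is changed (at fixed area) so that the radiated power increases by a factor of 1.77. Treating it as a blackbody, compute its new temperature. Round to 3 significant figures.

T₂ ≈ 611 K

P ∝ T⁴, so T₂/T₁ = (P₂/P₁)^(1/4) = (1.77)^(1/4) = 1.15344.
T₂ = 529.9 × 1.15344 = 611 K.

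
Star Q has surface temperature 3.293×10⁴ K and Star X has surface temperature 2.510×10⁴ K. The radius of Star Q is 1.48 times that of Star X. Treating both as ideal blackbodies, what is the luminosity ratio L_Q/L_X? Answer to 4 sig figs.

L ∝ R²T⁴, so L_Q/L_X = (R_Q/R_X)²(T_Q/T_X)⁴ = (1.48)² × (3.293×10⁴/2.510×10⁴)⁴ = 2.1904 × 2.96259 = 6.489.

L_Q/L_X ≈ 6.489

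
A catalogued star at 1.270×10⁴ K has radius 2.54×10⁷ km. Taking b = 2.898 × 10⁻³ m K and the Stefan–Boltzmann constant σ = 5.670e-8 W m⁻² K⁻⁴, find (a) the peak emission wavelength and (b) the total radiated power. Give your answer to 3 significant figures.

λ_max ≈ 228 nm; P ≈ 1.20×10³¹ W

(a) λ_max = b/T = 2.898×10⁻³/1.270×10⁴ = 2.282×10⁻⁷ m = 228 nm.
Surface area A = 4πR² = 4π(2.54×10¹⁰ m)² = 8.10732×10²¹ m².
(b) P = σAT⁴ = 5.670×10⁻⁸×8.10732×10²¹×(1.270×10⁴)⁴ = 1.20×10³¹ W.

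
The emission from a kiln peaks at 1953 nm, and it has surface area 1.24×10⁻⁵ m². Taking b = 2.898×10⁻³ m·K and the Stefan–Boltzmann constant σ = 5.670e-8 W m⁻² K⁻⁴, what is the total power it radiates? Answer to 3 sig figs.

Wien's law: T = b/λ_max = 2.898×10⁻³/1.953×10⁻⁶ = 1483.87 K.
Area A = 1.24×10⁻⁵ m².
Then P = σAT⁴ = 5.670×10⁻⁸×1.24×10⁻⁵×(1483.87)⁴ = 3.41 W.

P ≈ 3.41 W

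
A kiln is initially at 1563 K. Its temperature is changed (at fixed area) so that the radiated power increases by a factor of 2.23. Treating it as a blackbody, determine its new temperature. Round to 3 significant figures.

T₂ ≈ 1.91×10³ K

P ∝ T⁴, so T₂/T₁ = (P₂/P₁)^(1/4) = (2.23)^(1/4) = 1.22201.
T₂ = 1563 × 1.22201 = 1.91×10³ K.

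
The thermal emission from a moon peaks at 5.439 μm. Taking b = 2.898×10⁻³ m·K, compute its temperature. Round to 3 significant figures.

Wien's law gives T = b/λ_max = (2.898×10⁻³ m·K)/(5.439×10⁻⁶ m) = 533 K.

T ≈ 533 K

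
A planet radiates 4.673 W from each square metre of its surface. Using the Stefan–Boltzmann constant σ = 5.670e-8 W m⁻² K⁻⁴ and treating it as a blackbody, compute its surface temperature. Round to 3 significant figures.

T ≈ 95.3 K

I = σT⁴, so T = (I/σ)^(1/4) = (4.673/(5.670×10⁻⁸))^(1/4) = 95.3 K.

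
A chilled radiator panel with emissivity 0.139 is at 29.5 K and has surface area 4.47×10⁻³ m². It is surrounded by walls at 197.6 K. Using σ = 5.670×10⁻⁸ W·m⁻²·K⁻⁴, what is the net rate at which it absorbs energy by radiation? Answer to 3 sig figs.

Area A = 4.47×10⁻³ m².
Net radiated power P_net = εσA(T⁴ − T₀⁴) = 0.139×5.670×10⁻⁸×4.47×10⁻³×(29.5⁴ − 197.6⁴).
T⁴ − T₀⁴ = 7.57335×10⁵ − 1.52457×10⁹ = -1.52381×10⁹ K⁴, so P_net = -0.0537 W — negative, meaning a net gain of 0.0537 W.

Net gain ≈ 0.0537 W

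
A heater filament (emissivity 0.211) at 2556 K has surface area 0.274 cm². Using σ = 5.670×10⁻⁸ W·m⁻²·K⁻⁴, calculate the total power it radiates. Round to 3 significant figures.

Area A = 0.274 cm² = 2.74×10⁻⁵ m².
P = εσAT⁴ = 0.211 × 5.670×10⁻⁸ × 2.74×10⁻⁵ × (2556)⁴ = 14.0 W.

P ≈ 14.0 W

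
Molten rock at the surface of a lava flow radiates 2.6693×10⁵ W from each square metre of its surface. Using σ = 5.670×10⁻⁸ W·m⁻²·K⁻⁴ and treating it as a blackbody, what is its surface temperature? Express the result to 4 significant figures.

I = σT⁴, so T = (I/σ)^(1/4) = (2.6693×10⁵/(5.670×10⁻⁸))^(1/4) = 1473 K.

T ≈ 1473 K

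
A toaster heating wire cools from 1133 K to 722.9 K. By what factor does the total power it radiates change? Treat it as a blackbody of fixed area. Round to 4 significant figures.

P₂/P₁ ≈ 0.1657

P ∝ T⁴, so P₂/P₁ = (T₂/T₁)⁴ = (722.9/1133)⁴ = (0.638041)⁴ = 0.1657.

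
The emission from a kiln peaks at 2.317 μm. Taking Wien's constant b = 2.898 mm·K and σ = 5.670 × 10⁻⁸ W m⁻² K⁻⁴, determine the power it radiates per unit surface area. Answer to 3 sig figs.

Wien's law: T = b/λ_max = 2.898×10⁻³/2.317×10⁻⁶ = 1250.76 K.
Then I = σT⁴ = 5.670×10⁻⁸×(1250.76)⁴ = 1.39×10⁵ W/m².

I ≈ 1.39×10⁵ W/m²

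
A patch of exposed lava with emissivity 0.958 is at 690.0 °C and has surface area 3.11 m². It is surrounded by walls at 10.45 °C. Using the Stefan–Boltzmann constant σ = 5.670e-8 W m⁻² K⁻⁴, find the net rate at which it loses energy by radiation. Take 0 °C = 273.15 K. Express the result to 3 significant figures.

Net loss ≈ 1.44×10⁵ W

T = 690.0 °C + 273.15 = 963.15 K.
Surroundings: T = 10.45 °C + 273.15 = 283.60 K.
Area A = 3.11 m².
Net radiated power P_net = εσA(T⁴ − T₀⁴) = 0.958×5.670×10⁻⁸×3.11×(963.15⁴ − 283.60⁴).
T⁴ − T₀⁴ = 8.60549×10¹¹ − 6.46882×10⁹ = 8.54080×10¹¹ K⁴, so P_net = 1.44×10⁵ W.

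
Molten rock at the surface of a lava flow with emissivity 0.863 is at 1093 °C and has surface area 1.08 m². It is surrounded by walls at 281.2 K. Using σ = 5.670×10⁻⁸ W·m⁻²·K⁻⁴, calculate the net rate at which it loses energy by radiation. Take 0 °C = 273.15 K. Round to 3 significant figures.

T = 1093 °C + 273.15 = 1366.15 K.
Area A = 1.08 m².
Net radiated power P_net = εσA(T⁴ − T₀⁴) = 0.863×5.670×10⁻⁸×1.08×(1366.15⁴ − 281.2⁴).
T⁴ − T₀⁴ = 3.48332×10¹² − 6.25261×10⁹ = 3.47707×10¹² K⁴, so P_net = 1.84×10⁵ W.

Net loss ≈ 1.84×10⁵ W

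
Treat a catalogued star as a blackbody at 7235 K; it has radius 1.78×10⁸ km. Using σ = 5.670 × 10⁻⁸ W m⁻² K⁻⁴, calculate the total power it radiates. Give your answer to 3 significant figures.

P ≈ 6.19×10³¹ W

Surface area A = 4πR² = 4π(1.78×10¹¹ m)² = 3.98153×10²³ m².
P = σAT⁴ = 5.670×10⁻⁸ × 3.98153×10²³ × (7235)⁴ = 6.19×10³¹ W.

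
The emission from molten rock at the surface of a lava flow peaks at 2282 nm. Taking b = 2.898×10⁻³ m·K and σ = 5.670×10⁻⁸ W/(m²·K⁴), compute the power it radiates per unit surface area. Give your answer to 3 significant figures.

Wien's law: T = b/λ_max = 2.898×10⁻³/2.282×10⁻⁶ = 1269.94 K.
Then I = σT⁴ = 5.670×10⁻⁸×(1269.94)⁴ = 1.47×10⁵ W/m².

I ≈ 1.47×10⁵ W/m²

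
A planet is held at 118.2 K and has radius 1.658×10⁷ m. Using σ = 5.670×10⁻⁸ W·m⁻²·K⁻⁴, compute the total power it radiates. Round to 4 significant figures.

Surface area A = 4πR² = 4π(1.658×10⁷ m)² = 3.45445×10¹⁵ m².
P = σAT⁴ = 5.670×10⁻⁸ × 3.45445×10¹⁵ × (118.2)⁴ = 3.823×10¹⁶ W.

P ≈ 3.823×10¹⁶ W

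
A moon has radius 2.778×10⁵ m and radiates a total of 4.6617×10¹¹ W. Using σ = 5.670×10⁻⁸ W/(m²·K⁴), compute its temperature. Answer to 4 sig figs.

T ≈ 53.96 K

Surface area A = 4πR² = 4π(2.778×10⁵ m)² = 9.69783×10¹¹ m².
P = σAT⁴ ⇒ T = (P/(σA))^(1/4) = (4.6617×10¹¹/(5.670×10⁻⁸×9.69783×10¹¹))^(1/4) = 53.96 K.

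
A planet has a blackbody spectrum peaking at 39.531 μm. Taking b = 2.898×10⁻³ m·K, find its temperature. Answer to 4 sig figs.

T ≈ 73.31 K

Wien's law gives T = b/λ_max = (2.898×10⁻³ m·K)/(3.9531×10⁻⁵ m) = 73.31 K.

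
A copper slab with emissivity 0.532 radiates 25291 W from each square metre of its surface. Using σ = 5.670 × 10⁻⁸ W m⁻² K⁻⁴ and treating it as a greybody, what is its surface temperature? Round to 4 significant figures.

T ≈ 956.9 K

I = εσT⁴, so T = (I/εσ)^(1/4) = (25291/(0.532×5.670×10⁻⁸))^(1/4) = 956.9 K.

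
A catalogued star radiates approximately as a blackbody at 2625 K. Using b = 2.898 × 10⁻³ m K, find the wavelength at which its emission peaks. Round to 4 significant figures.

λ_max ≈ 1104 nm

Wien's displacement law: λ_max = b/T = (2.898×10⁻³ m·K)/(2625 K) = 1.1040×10⁻⁶ m.
That is 1104 nm, in the infrared range.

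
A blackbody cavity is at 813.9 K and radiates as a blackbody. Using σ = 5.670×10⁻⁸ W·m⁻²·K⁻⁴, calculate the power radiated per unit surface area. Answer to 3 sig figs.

I ≈ 2.49×10⁴ W/m²

Stefan–Boltzmann: I = σT⁴ = 5.670×10⁻⁸ × (813.9)⁴ = 2.49×10⁴ W/m².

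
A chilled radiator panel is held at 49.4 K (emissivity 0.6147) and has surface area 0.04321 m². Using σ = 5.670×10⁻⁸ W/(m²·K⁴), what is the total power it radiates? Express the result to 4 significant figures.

P ≈ 8.969×10⁻³ W

Area A = 0.04321 m².
P = εσAT⁴ = 0.6147 × 5.670×10⁻⁸ × 0.04321 × (49.4)⁴ = 8.969×10⁻³ W.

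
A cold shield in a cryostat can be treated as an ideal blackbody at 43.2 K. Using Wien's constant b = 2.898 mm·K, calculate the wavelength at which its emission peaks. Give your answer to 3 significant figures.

λ_max ≈ 67.1 μm

Wien's displacement law: λ_max = b/T = (2.898×10⁻³ m·K)/(43.2 K) = 6.708×10⁻⁵ m.
That is 67.1 μm, in the infrared range.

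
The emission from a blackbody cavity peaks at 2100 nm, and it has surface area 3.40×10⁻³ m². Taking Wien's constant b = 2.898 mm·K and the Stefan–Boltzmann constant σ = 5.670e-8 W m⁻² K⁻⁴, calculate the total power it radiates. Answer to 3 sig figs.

P ≈ 699 W

Wien's law: T = b/λ_max = 2.898×10⁻³/2.100×10⁻⁶ = 1380.00 K.
Area A = 3.40×10⁻³ m².
Then P = σAT⁴ = 5.670×10⁻⁸×3.40×10⁻³×(1380.00)⁴ = 699 W.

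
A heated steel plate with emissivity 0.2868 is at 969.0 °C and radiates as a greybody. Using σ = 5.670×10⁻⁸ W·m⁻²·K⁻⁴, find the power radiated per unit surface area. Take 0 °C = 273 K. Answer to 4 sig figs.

T = 969.0 °C + 273 = 1242.0 K.
Stefan–Boltzmann: I = εσT⁴ = 0.2868 × 5.670×10⁻⁸ × (1242.0)⁴ = 3.869×10⁴ W/m².

I ≈ 3.869×10⁴ W/m²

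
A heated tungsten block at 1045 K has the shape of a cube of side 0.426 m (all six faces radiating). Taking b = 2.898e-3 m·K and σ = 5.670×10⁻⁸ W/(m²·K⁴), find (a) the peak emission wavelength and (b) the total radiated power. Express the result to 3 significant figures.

(a) λ_max = b/T = 2.898×10⁻³/1045 = 2.773×10⁻⁶ m = 2.77 μm.
Area A = 6s² = 6×(0.426 m)² = 1.08886 m².
(b) P = σAT⁴ = 5.670×10⁻⁸×1.08886×(1045)⁴ = 7.36×10⁴ W.

λ_max ≈ 2.77 μm; P ≈ 7.36×10⁴ W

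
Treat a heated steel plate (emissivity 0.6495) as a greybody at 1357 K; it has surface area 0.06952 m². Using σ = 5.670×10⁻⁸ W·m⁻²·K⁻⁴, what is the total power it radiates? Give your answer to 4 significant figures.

P ≈ 8681 W

Area A = 0.06952 m².
P = εσAT⁴ = 0.6495 × 5.670×10⁻⁸ × 0.06952 × (1357)⁴ = 8681 W.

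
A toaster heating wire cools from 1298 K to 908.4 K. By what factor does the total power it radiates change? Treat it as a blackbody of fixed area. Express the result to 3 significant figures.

P ∝ T⁴, so P₂/P₁ = (T₂/T₁)⁴ = (908.4/1298)⁴ = (0.699846)⁴ = 0.240.

P₂/P₁ ≈ 0.240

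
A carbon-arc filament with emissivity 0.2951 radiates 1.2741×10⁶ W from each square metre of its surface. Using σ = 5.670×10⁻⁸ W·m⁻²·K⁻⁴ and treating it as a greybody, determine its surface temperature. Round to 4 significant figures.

I = εσT⁴, so T = (I/εσ)^(1/4) = (1.2741×10⁶/(0.2951×5.670×10⁻⁸))^(1/4) = 2954 K.

T ≈ 2954 K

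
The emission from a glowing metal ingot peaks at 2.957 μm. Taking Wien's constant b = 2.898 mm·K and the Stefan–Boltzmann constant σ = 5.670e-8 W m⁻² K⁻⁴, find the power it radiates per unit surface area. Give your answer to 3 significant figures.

I ≈ 5.23×10⁴ W/m²

Wien's law: T = b/λ_max = 2.898×10⁻³/2.957×10⁻⁶ = 980.047 K.
Then I = σT⁴ = 5.670×10⁻⁸×(980.047)⁴ = 5.23×10⁴ W/m².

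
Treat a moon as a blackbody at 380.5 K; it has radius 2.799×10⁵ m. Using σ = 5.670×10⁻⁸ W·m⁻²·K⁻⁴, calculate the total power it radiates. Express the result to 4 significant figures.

P ≈ 1.170×10¹⁵ W

Surface area A = 4πR² = 4π(2.799×10⁵ m)² = 9.84500×10¹¹ m².
P = σAT⁴ = 5.670×10⁻⁸ × 9.84500×10¹¹ × (380.5)⁴ = 1.170×10¹⁵ W.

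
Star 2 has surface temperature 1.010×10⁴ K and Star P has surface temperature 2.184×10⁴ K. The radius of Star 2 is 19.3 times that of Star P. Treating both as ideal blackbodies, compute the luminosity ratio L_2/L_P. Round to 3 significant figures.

L_2/L_P ≈ 17.0

L ∝ R²T⁴, so L_2/L_P = (R_2/R_P)²(T_2/T_P)⁴ = (19.3)² × (1.010×10⁴/2.184×10⁴)⁴ = 372.49 × 0.0457378 = 17.0.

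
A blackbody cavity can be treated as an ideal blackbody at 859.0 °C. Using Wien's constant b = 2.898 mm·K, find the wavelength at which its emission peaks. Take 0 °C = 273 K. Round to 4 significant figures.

λ_max ≈ 2.560 μm

T = 859.0 °C + 273 = 1132.0 K.
Wien's displacement law: λ_max = b/T = (2.898×10⁻³ m·K)/(1132.0 K) = 2.5601×10⁻⁶ m.
That is 2.560 μm, in the infrared range.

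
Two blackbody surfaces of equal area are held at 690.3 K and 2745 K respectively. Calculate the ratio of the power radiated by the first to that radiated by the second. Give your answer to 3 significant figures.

P₁/P₂ ≈ 4.00×10⁻³

With equal areas, P₁/P₂ = (T₁/T₂)⁴ = (690.3/2745)⁴ = 4.00×10⁻³.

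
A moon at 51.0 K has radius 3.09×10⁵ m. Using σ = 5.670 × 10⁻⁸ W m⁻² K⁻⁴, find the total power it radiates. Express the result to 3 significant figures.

P ≈ 4.60×10¹¹ W

Surface area A = 4πR² = 4π(3.09×10⁵ m)² = 1.19985×10¹² m².
P = σAT⁴ = 5.670×10⁻⁸ × 1.19985×10¹² × (51.0)⁴ = 4.60×10¹¹ W.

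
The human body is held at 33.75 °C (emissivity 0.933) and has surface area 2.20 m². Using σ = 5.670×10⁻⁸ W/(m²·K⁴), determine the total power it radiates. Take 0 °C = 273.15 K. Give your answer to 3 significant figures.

T = 33.75 °C + 273.15 = 306.90 K.
Area A = 2.20 m².
P = εσAT⁴ = 0.933 × 5.670×10⁻⁸ × 2.20 × (306.90)⁴ = 1.03×10³ W.

P ≈ 1.03×10³ W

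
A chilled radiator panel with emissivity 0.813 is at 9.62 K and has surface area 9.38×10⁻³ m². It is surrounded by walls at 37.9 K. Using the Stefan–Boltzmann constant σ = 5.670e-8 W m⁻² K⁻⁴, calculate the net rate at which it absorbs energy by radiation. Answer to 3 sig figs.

Net gain ≈ 8.88×10⁻⁴ W

Area A = 9.38×10⁻³ m².
Net radiated power P_net = εσA(T⁴ − T₀⁴) = 0.813×5.670×10⁻⁸×9.38×10⁻³×(9.62⁴ − 37.9⁴).
T⁴ − T₀⁴ = 8564.47 − 2.06327×10⁶ = -2.05471×10⁶ K⁴, so P_net = -8.88×10⁻⁴ W — negative, meaning a net gain of 8.88×10⁻⁴ W.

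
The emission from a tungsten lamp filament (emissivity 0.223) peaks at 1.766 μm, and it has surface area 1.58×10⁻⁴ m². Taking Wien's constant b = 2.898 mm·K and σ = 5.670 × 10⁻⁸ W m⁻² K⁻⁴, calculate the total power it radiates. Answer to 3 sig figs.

P ≈ 14.5 W

Wien's law: T = b/λ_max = 2.898×10⁻³/1.766×10⁻⁶ = 1641.00 K.
Area A = 1.58×10⁻⁴ m².
Then P = εσAT⁴ = 0.223×5.670×10⁻⁸×1.58×10⁻⁴×(1641.00)⁴ = 14.5 W.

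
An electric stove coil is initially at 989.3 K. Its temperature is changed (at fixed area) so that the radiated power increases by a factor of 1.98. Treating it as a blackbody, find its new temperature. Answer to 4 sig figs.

T₂ ≈ 1174 K

P ∝ T⁴, so T₂/T₁ = (P₂/P₁)^(1/4) = (1.98)^(1/4) = 1.18622.
T₂ = 989.3 × 1.18622 = 1174 K.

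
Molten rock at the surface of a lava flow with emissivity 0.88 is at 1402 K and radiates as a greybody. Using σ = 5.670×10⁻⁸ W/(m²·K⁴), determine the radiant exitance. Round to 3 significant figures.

Stefan–Boltzmann: I = εσT⁴ = 0.88 × 5.670×10⁻⁸ × (1402)⁴ = 1.93×10⁵ W/m².

I ≈ 1.93×10⁵ W/m²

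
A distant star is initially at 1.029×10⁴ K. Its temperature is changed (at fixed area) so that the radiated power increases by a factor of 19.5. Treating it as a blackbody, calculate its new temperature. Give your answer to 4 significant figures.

T₂ ≈ 2.162×10⁴ K

P ∝ T⁴, so T₂/T₁ = (P₂/P₁)^(1/4) = (19.5)^(1/4) = 2.10140.
T₂ = 1.029×10⁴ × 2.10140 = 2.162×10⁴ K.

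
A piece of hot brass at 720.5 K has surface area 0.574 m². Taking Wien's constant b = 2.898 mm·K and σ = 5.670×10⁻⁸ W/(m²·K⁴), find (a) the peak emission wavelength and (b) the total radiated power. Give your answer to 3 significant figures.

(a) λ_max = b/T = 2.898×10⁻³/720.5 = 4.022×10⁻⁶ m = 4.02 μm.
Area A = 0.574 m².
(b) P = σAT⁴ = 5.670×10⁻⁸×0.574×(720.5)⁴ = 8.77×10³ W.

λ_max ≈ 4.02 μm; P ≈ 8.77×10³ W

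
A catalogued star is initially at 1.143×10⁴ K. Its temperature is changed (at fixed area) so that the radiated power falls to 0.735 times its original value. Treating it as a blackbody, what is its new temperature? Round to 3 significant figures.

P ∝ T⁴, so T₂/T₁ = (P₂/P₁)^(1/4) = (0.735)^(1/4) = 0.925917.
T₂ = 1.143×10⁴ × 0.925917 = 1.06×10⁴ K.

T₂ ≈ 1.06×10⁴ K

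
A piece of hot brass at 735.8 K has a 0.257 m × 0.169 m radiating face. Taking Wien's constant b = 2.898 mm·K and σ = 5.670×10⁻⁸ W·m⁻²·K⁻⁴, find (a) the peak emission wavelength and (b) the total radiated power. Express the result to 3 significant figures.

(a) λ_max = b/T = 2.898×10⁻³/735.8 = 3.939×10⁻⁶ m = 3.94 μm.
Area A = 0.257 × 0.169 = 0.043433 m².
(b) P = σAT⁴ = 5.670×10⁻⁸×0.043433×(735.8)⁴ = 722 W.

λ_max ≈ 3.94 μm; P ≈ 722 W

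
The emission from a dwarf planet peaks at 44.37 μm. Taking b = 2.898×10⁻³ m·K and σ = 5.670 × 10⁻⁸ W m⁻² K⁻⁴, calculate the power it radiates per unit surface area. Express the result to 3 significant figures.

I ≈ 1.03 W/m²

Wien's law: T = b/λ_max = 2.898×10⁻³/4.437×10⁻⁵ = 65.3144 K.
Then I = σT⁴ = 5.670×10⁻⁸×(65.3144)⁴ = 1.03 W/m².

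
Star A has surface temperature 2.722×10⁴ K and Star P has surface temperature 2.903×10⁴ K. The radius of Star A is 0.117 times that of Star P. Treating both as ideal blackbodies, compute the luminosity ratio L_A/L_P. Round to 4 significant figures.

L ∝ R²T⁴, so L_A/L_P = (R_A/R_P)²(T_A/T_P)⁴ = (0.117)² × (2.722×10⁴/2.903×10⁴)⁴ = 0.013689 × 0.772973 = 0.01058.

L_A/L_P ≈ 0.01058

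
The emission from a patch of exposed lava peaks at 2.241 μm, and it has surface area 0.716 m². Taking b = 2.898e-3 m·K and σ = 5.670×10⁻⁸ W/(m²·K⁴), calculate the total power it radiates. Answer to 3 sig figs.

Wien's law: T = b/λ_max = 2.898×10⁻³/2.241×10⁻⁶ = 1293.17 K.
Area A = 0.716 m².
Then P = σAT⁴ = 5.670×10⁻⁸×0.716×(1293.17)⁴ = 1.14×10⁵ W.

P ≈ 1.14×10⁵ W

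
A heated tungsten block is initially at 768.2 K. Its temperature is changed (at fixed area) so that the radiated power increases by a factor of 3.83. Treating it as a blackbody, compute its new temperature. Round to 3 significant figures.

T₂ ≈ 1.07×10³ K

P ∝ T⁴, so T₂/T₁ = (P₂/P₁)^(1/4) = (3.83)^(1/4) = 1.39894.
T₂ = 768.2 × 1.39894 = 1.07×10³ K.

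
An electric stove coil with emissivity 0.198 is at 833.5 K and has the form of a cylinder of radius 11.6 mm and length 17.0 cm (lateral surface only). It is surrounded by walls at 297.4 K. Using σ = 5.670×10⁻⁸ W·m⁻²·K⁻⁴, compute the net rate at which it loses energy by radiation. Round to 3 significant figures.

Net loss ≈ 66.0 W

Lateral area A = 2πrL = 2π×0.0116×0.170 = 0.0123904 m².
Net radiated power P_net = εσA(T⁴ − T₀⁴) = 0.198×5.670×10⁻⁸×0.0123904×(833.5⁴ − 297.4⁴).
T⁴ − T₀⁴ = 4.82639×10¹¹ − 7.82283×10⁹ = 4.74816×10¹¹ K⁴, so P_net = 66.0 W.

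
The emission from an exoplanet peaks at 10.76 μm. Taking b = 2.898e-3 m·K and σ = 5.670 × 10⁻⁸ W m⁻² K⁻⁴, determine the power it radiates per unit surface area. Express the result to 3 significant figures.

Wien's law: T = b/λ_max = 2.898×10⁻³/1.076×10⁻⁵ = 269.331 K.
Then I = σT⁴ = 5.670×10⁻⁸×(269.331)⁴ = 298 W/m².

I ≈ 298 W/m²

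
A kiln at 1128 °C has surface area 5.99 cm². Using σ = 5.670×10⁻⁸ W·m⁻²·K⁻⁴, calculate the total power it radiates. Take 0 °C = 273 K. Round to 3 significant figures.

P ≈ 131 W

T = 1128 °C + 273 = 1401 K.
Area A = 5.99 cm² = 5.99×10⁻⁴ m².
P = σAT⁴ = 5.670×10⁻⁸ × 5.99×10⁻⁴ × (1401)⁴ = 131 W.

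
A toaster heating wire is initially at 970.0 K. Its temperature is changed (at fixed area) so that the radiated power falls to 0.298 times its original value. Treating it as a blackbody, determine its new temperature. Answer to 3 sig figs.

P ∝ T⁴, so T₂/T₁ = (P₂/P₁)^(1/4) = (0.298)^(1/4) = 0.738846.
T₂ = 970.0 × 0.738846 = 717 K.

T₂ ≈ 717 K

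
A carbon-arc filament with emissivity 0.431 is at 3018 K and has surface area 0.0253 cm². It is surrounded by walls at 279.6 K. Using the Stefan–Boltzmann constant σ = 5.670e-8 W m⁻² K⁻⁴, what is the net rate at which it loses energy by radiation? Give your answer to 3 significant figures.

Area A = 0.0253 cm² = 2.53×10⁻⁶ m².
Net radiated power P_net = εσA(T⁴ − T₀⁴) = 0.431×5.670×10⁻⁸×2.53×10⁻⁶×(3018⁴ − 279.6⁴).
T⁴ − T₀⁴ = 8.29616×10¹³ − 6.11151×10⁹ = 8.29555×10¹³ K⁴, so P_net = 5.13 W.

Net loss ≈ 5.13 W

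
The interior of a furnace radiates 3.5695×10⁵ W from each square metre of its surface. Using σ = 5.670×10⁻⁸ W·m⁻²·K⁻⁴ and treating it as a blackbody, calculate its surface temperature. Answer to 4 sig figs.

T ≈ 1584 K

I = σT⁴, so T = (I/σ)^(1/4) = (3.5695×10⁵/(5.670×10⁻⁸))^(1/4) = 1584 K.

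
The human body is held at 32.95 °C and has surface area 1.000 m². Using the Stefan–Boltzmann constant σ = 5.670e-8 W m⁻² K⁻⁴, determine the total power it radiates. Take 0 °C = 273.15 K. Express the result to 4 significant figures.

T = 32.95 °C + 273.15 = 306.10 K.
Area A = 1.000 m².
P = σAT⁴ = 5.670×10⁻⁸ × 1.000 × (306.10)⁴ = 497.8 W.

P ≈ 497.8 W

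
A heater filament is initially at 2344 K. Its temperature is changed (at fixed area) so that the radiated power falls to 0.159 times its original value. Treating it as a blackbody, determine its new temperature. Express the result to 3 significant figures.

T₂ ≈ 1.48×10³ K

P ∝ T⁴, so T₂/T₁ = (P₂/P₁)^(1/4) = (0.159)^(1/4) = 0.631465.
T₂ = 2344 × 0.631465 = 1.48×10³ K.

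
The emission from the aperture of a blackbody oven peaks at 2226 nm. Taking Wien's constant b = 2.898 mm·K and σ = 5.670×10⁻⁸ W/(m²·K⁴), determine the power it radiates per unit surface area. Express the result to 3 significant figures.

Wien's law: T = b/λ_max = 2.898×10⁻³/2.226×10⁻⁶ = 1301.89 K.
Then I = σT⁴ = 5.670×10⁻⁸×(1301.89)⁴ = 1.63×10⁵ W/m².

I ≈ 1.63×10⁵ W/m²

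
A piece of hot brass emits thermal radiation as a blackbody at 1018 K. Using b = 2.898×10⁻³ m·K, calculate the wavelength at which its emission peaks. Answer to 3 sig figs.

Wien's displacement law: λ_max = b/T = (2.898×10⁻³ m·K)/(1018 K) = 2.847×10⁻⁶ m.
That is 2.85 μm, in the infrared range.

λ_max ≈ 2.85 μm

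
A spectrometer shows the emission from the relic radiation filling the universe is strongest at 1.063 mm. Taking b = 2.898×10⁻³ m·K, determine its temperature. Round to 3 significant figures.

T ≈ 2.73 K

Wien's law gives T = b/λ_max = (2.898×10⁻³ m·K)/(1.063×10⁻³ m) = 2.73 K.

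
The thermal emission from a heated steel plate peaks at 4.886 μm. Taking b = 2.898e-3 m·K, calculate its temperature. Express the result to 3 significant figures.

T ≈ 593 K

Wien's law gives T = b/λ_max = (2.898×10⁻³ m·K)/(4.886×10⁻⁶ m) = 593 K.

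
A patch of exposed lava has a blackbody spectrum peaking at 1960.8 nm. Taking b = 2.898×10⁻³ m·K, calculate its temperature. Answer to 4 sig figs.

T ≈ 1478 K

Wien's law gives T = b/λ_max = (2.898×10⁻³ m·K)/(1.9608×10⁻⁶ m) = 1478 K.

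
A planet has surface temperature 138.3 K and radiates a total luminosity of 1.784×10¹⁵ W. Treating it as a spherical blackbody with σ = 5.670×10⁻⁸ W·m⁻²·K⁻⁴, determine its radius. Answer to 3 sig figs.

L = 4πR²σT⁴ ⇒ R = √(L/(4πσT⁴)).
σT⁴ = 20.7430 W/m², so R = √(1.784×10¹⁵/(4π×20.7430)) = 2.62×10⁶ m.

R ≈ 2.62×10⁶ m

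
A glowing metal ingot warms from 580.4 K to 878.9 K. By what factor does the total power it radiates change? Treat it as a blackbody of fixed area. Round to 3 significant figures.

P ∝ T⁴, so P₂/P₁ = (T₂/T₁)⁴ = (878.9/580.4)⁴ = (1.51430)⁴ = 5.26.

P₂/P₁ ≈ 5.26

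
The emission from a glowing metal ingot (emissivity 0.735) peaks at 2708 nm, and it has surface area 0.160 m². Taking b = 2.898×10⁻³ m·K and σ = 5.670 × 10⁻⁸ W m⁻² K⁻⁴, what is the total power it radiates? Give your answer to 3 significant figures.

P ≈ 8.75×10³ W

Wien's law: T = b/λ_max = 2.898×10⁻³/2.708×10⁻⁶ = 1070.16 K.
Area A = 0.160 m².
Then P = εσAT⁴ = 0.735×5.670×10⁻⁸×0.160×(1070.16)⁴ = 8.75×10³ W.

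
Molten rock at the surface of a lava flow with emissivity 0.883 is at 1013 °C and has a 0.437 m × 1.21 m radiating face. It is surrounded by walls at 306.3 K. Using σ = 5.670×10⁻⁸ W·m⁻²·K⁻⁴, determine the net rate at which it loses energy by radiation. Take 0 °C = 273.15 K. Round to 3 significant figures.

Net loss ≈ 7.22×10⁴ W

T = 1013 °C + 273.15 = 1286.15 K.
Area A = 0.437 × 1.21 = 0.52877 m².
Net radiated power P_net = εσA(T⁴ − T₀⁴) = 0.883×5.670×10⁻⁸×0.52877×(1286.15⁴ − 306.3⁴).
T⁴ − T₀⁴ = 2.73632×10¹² − 8.80213×10⁹ = 2.72752×10¹² K⁴, so P_net = 7.22×10⁴ W.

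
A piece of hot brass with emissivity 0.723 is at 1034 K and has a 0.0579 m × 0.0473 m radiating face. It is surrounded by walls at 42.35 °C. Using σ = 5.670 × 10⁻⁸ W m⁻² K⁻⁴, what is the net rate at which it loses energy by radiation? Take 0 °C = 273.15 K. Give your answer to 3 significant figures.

Surroundings: T = 42.35 °C + 273.15 = 315.50 K.
Area A = 0.0579 × 0.0473 = 2.73867×10⁻³ m².
Net radiated power P_net = εσA(T⁴ − T₀⁴) = 0.723×5.670×10⁻⁸×2.73867×10⁻³×(1034⁴ − 315.50⁴).
T⁴ − T₀⁴ = 1.14309×10¹² − 9.90826×10⁹ = 1.13318×10¹² K⁴, so P_net = 127 W.

Net loss ≈ 127 W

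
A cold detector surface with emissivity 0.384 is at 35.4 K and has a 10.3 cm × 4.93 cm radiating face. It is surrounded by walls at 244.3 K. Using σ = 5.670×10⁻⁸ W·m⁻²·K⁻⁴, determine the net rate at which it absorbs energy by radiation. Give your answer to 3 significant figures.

Area A = 0.103 × 0.0493 = 5.0779×10⁻³ m².
Net radiated power P_net = εσA(T⁴ − T₀⁴) = 0.384×5.670×10⁻⁸×5.0779×10⁻³×(35.4⁴ − 244.3⁴).
T⁴ − T₀⁴ = 1.57041×10⁶ − 3.56200×10⁹ = -3.56043×10⁹ K⁴, so P_net = -0.394 W — negative, meaning a net gain of 0.394 W.

Net gain ≈ 0.394 W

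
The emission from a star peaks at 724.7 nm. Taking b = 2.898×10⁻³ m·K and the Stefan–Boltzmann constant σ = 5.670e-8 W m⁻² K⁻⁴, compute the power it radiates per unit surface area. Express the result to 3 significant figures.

I ≈ 1.45×10⁷ W/m²

Wien's law: T = b/λ_max = 2.898×10⁻³/7.247×10⁻⁷ = 3998.90 K.
Then I = σT⁴ = 5.670×10⁻⁸×(3998.90)⁴ = 1.45×10⁷ W/m².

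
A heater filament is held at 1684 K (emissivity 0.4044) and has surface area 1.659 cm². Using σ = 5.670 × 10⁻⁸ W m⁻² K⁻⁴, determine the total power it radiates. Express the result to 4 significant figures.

Area A = 1.659 cm² = 1.659×10⁻⁴ m².
P = εσAT⁴ = 0.4044 × 5.670×10⁻⁸ × 1.659×10⁻⁴ × (1684)⁴ = 30.59 W.

P ≈ 30.59 W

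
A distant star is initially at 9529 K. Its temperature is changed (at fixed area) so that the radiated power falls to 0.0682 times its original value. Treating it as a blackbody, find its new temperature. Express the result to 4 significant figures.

T₂ ≈ 4870 K

P ∝ T⁴, so T₂/T₁ = (P₂/P₁)^(1/4) = (0.0682)^(1/4) = 0.511030.
T₂ = 9529 × 0.511030 = 4870 K.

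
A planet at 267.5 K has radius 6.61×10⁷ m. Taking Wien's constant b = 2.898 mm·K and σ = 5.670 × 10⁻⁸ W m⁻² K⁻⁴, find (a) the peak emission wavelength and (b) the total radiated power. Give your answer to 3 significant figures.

λ_max ≈ 10.8 μm; P ≈ 1.59×10¹⁹ W

(a) λ_max = b/T = 2.898×10⁻³/267.5 = 1.083×10⁻⁵ m = 10.8 μm.
Surface area A = 4πR² = 4π(6.61×10⁷ m)² = 5.49051×10¹⁶ m².
(b) P = σAT⁴ = 5.670×10⁻⁸×5.49051×10¹⁶×(267.5)⁴ = 1.59×10¹⁹ W.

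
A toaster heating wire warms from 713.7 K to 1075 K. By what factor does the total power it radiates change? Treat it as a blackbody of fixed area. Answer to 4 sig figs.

P₂/P₁ ≈ 5.147

P ∝ T⁴, so P₂/P₁ = (T₂/T₁)⁴ = (1075/713.7)⁴ = (1.50624)⁴ = 5.147.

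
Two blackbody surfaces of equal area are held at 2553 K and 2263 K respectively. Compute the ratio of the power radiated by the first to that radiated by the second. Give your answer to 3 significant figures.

With equal areas, P₁/P₂ = (T₁/T₂)⁴ = (2553/2263)⁴ = 1.62.

P₁/P₂ ≈ 1.62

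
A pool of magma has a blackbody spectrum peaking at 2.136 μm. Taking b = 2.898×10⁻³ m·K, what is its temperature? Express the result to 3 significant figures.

T ≈ 1.36×10³ K

Wien's law gives T = b/λ_max = (2.898×10⁻³ m·K)/(2.136×10⁻⁶ m) = 1.36×10³ K.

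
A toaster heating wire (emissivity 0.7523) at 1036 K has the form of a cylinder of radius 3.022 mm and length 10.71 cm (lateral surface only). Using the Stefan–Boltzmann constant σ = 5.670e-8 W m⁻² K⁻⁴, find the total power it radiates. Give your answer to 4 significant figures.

P ≈ 99.93 W

Lateral area A = 2πrL = 2π×3.022×10⁻³×0.1071 = 2.03359×10⁻³ m².
P = εσAT⁴ = 0.7523 × 5.670×10⁻⁸ × 2.03359×10⁻³ × (1036)⁴ = 99.93 W.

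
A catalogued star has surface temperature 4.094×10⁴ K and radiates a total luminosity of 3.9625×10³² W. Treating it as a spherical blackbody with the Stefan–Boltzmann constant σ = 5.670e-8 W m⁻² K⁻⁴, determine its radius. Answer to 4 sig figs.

R ≈ 1.407×10¹⁰ m

L = 4πR²σT⁴ ⇒ R = √(L/(4πσT⁴)).
σT⁴ = 1.59285×10¹¹ W/m², so R = √(3.9625×10³²/(4π×1.59285×10¹¹)) = 1.407×10¹⁰ m.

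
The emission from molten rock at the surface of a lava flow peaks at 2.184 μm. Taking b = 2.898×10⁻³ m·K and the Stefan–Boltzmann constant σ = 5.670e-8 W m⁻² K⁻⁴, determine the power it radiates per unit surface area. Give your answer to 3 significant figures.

I ≈ 1.76×10⁵ W/m²

Wien's law: T = b/λ_max = 2.898×10⁻³/2.184×10⁻⁶ = 1326.92 K.
Then I = σT⁴ = 5.670×10⁻⁸×(1326.92)⁴ = 1.76×10⁵ W/m².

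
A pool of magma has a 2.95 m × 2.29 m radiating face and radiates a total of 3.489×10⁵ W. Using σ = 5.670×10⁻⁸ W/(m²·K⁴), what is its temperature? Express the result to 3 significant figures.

T ≈ 977 K

Area A = 2.95 × 2.29 = 6.7555 m².
P = σAT⁴ ⇒ T = (P/(σA))^(1/4) = (3.489×10⁵/(5.670×10⁻⁸×6.7555))^(1/4) = 977 K.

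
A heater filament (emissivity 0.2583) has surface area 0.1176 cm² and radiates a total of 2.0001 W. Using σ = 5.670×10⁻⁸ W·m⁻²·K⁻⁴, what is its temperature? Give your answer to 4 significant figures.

T ≈ 1846 K

Area A = 0.1176 cm² = 1.176×10⁻⁵ m².
P = εσAT⁴ ⇒ T = (P/(εσA))^(1/4) = (2.0001/(0.2583×5.670×10⁻⁸×1.176×10⁻⁵))^(1/4) = 1846 K.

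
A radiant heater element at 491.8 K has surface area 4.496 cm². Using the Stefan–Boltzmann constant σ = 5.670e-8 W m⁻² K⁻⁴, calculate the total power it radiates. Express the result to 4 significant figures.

Area A = 4.496 cm² = 4.496×10⁻⁴ m².
P = σAT⁴ = 5.670×10⁻⁸ × 4.496×10⁻⁴ × (491.8)⁴ = 1.491 W.

P ≈ 1.491 W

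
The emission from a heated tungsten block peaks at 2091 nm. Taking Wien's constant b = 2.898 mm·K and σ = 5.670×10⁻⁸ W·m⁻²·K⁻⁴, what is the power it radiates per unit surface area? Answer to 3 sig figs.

Wien's law: T = b/λ_max = 2.898×10⁻³/2.091×10⁻⁶ = 1385.94 K.
Then I = σT⁴ = 5.670×10⁻⁸×(1385.94)⁴ = 2.09×10⁵ W/m².

I ≈ 2.09×10⁵ W/m²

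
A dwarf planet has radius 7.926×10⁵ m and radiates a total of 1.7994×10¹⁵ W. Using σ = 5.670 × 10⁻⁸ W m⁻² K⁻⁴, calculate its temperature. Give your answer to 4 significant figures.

T ≈ 251.8 K

Surface area A = 4πR² = 4π(7.926×10⁵ m)² = 7.89438×10¹² m².
P = σAT⁴ ⇒ T = (P/(σA))^(1/4) = (1.7994×10¹⁵/(5.670×10⁻⁸×7.89438×10¹²))^(1/4) = 251.8 K.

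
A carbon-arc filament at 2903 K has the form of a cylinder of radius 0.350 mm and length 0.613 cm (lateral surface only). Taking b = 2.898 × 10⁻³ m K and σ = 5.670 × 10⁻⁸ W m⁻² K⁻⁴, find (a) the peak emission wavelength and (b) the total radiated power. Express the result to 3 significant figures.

(a) λ_max = b/T = 2.898×10⁻³/2903 = 9.983×10⁻⁷ m = 0.998 μm.
Lateral area A = 2πrL = 2π×3.50×10⁻⁴×6.13×10⁻³ = 1.34806×10⁻⁵ m².
(b) P = σAT⁴ = 5.670×10⁻⁸×1.34806×10⁻⁵×(2903)⁴ = 54.3 W.

λ_max ≈ 0.998 μm; P ≈ 54.3 W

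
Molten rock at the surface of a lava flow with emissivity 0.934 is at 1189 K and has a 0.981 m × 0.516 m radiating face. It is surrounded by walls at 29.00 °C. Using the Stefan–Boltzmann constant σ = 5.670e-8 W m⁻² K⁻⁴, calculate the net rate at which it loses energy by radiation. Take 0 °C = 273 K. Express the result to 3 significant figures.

Surroundings: T = 29.00 °C + 273 = 302.00 K.
Area A = 0.981 × 0.516 = 0.506196 m².
Net radiated power P_net = εσA(T⁴ − T₀⁴) = 0.934×5.670×10⁻⁸×0.506196×(1189⁴ − 302.00⁴).
T⁴ − T₀⁴ = 1.99861×10¹² − 8.31817×10⁹ = 1.99029×10¹² K⁴, so P_net = 5.34×10⁴ W.

Net loss ≈ 5.34×10⁴ W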